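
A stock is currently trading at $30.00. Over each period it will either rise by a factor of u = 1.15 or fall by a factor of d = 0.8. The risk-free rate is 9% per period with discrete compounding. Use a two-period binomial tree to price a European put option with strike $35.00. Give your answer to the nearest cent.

$2.16

Risk-neutral probability p = (1 + 0.09 − 0.8)/(1.15 − 0.8) = 0.2900/0.3500 = 0.8286
Terminal stock prices: S_uu = 39.67, S_ud = 27.6, S_dd = 19.2
Terminal payoffs (K − S): max(-4.675, 0) = 0, max(7.4, 0) = 7.4, max(15.8, 0) = 15.8
Node u (S = 34.5): V_u = 1/1.09·[0.8286·0.0000 + 0.1714·7.4000] = 1.1638
Node d (S = 24): V_d = 1/1.09·[0.8286·7.4000 + 0.1714·15.8000] = 8.1101
Node 0 (S = 30): V_0 = 1/1.09·[0.8286·1.1638 + 0.1714·8.1101] = 2.1602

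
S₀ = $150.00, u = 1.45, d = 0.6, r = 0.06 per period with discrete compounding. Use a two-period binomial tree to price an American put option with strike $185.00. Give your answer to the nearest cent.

Risk-neutral probability p = (1 + 0.06 − 0.6)/(1.45 − 0.6) = 0.4600/0.8500 = 0.5412
Terminal stock prices: S_uu = 315.4, S_ud = 130.5, S_dd = 54
Terminal payoffs (K − S): max(-130.4, 0) = 0, max(54.5, 0) = 54.5, max(131, 0) = 131
Node u (S = 217.5): continuation = 1/1.06·[0.5412·0.0000 + 0.4588·54.5000] = 23.5905; exercise value = 0.0000 ≤ continuation, so V_u = 23.5905
Node d (S = 90): continuation = 1/1.06·[0.5412·54.5000 + 0.4588·131.0000] = 84.5283; exercise value = 95.0000 > continuation, so V_d = 95.0000 (exercise)
Node 0 (S = 150): continuation = 1/1.06·[0.5412·23.5905 + 0.4588·95.0000] = 53.1649; exercise value = 35.0000 ≤ continuation, so V_0 = 53.1649

$53.16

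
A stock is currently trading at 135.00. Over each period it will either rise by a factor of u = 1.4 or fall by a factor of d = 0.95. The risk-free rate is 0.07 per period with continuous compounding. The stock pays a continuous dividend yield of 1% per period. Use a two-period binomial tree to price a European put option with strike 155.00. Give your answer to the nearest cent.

16.28

Per-period risk-free factor R = e^0.07 = 1.0725; dividend-adjusted growth = e^(0.07−0.01) = 1.0618.
Risk-neutral probability p = (1.0618 − 0.95)/(1.4 − 0.95) = 0.1118/0.4500 = 0.2485
Terminal stock prices: S_uu = 264.6, S_ud = 179.5, S_dd = 121.8
Terminal payoffs (K − S): max(-109.6, 0) = 0, max(-24.55, 0) = 0, max(33.16, 0) = 33.16
Node u (S = 189): V_u = e^(−0.07)·[0.2485·0.0000 + 0.7515·0.0000] = 0.0000
Node d (S = 128.2): V_d = e^(−0.07)·[0.2485·0.0000 + 0.7515·33.1625] = 23.2360
Node 0 (S = 135): V_0 = e^(−0.07)·[0.2485·0.0000 + 0.7515·23.2360] = 16.2807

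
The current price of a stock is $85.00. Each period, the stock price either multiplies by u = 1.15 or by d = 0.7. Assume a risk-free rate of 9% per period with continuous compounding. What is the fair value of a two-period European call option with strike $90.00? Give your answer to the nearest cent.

$14.36

Risk-neutral probability p = (e^0.09 − 0.7)/(1.15 − 0.7) = 0.3942/0.4500 = 0.8759
Terminal stock prices: S_uu = 112.4, S_ud = 68.42, S_dd = 41.65
Terminal payoffs (S − K): max(22.41, 0) = 22.41, max(-21.58, 0) = 0, max(-48.35, 0) = 0
Node u (S = 97.75): V_u = e^(−0.09)·[0.8759·22.4125 + 0.1241·0.0000] = 17.9424
Node d (S = 59.5): V_d = e^(−0.09)·[0.8759·0.0000 + 0.1241·0.0000] = 0.0000
Node 0 (S = 85): V_0 = e^(−0.09)·[0.8759·17.9424 + 0.1241·0.0000] = 14.3638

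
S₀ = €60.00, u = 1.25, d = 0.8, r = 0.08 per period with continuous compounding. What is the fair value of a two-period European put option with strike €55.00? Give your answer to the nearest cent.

€1.94

Risk-neutral probability p = (e^0.08 − 0.8)/(1.25 − 0.8) = 0.2833/0.4500 = 0.6295
Terminal stock prices: S_uu = 93.75, S_ud = 60, S_dd = 38.4
Terminal payoffs (K − S): max(-38.75, 0) = 0, max(-5, 0) = 0, max(16.6, 0) = 16.6
Node u (S = 75): V_u = e^(−0.08)·[0.6295·0.0000 + 0.3705·0.0000] = 0.0000
Node d (S = 48): V_d = e^(−0.08)·[0.6295·0.0000 + 0.3705·16.6000] = 5.6770
Node 0 (S = 60): V_0 = e^(−0.08)·[0.6295·0.0000 + 0.3705·5.6770] = 1.9415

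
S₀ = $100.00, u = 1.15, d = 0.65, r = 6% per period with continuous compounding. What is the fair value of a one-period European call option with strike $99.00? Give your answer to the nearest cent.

Risk-neutral probability p = (e^0.06 − 0.65)/(1.15 − 0.65) = 0.4118/0.5000 = 0.8237
Terminal stock prices: S_u = 115, S_d = 65
Terminal payoffs (S − K): max(16, 0) = 16, max(-34, 0) = 0
Node 0 (S = 100): V_0 = e^(−0.06)·[0.8237·16.0000 + 0.1763·0.0000] = 12.4113

$12.41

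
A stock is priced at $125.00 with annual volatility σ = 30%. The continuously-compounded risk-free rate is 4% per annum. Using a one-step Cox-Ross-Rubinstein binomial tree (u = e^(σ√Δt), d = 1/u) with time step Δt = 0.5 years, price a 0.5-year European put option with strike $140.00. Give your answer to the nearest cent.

$19.27

CRR parameters: u = e^(σ√Δt) = e^(0.3·√0.5) = 1.2363, d = 1/u = 0.8089
Per-period rate: rΔt = 0.04·0.5 = 0.02, so R = e^0.02 = 1.0202
Risk-neutral probability p = (e^0.02 − 0.8089)/(1.2363 − 0.8089) = 0.2113/0.4275 = 0.4944
Terminal stock prices: S_u = 154.5, S_d = 101.1
Terminal payoffs (K − S): max(-14.54, 0) = 0, max(38.89, 0) = 38.89
Node 0 (S = 125): V_0 = e^(−0.02)·[0.4944·0.0000 + 0.5056·38.8928] = 19.2739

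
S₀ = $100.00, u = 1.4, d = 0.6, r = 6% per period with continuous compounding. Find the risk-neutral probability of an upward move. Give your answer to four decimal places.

Risk-neutral probability p = (e^0.06 − 0.6)/(1.4 − 0.6) = 0.4618/0.8000 = 0.5773

p = 0.5773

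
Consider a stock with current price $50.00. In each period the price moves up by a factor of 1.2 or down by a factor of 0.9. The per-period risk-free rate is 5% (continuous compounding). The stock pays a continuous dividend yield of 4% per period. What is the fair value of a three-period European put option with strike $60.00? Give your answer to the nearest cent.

Per-period risk-free factor R = e^0.05 = 1.0513; dividend-adjusted growth = e^(0.05−0.04) = 1.0101.
Risk-neutral probability p = (1.0101 − 0.9)/(1.2 − 0.9) = 0.1101/0.3000 = 0.3668
Terminal stock prices: S_uuu = 86.4, S_uud = 64.8, S_udd = 48.6, S_ddd = 36.45
Terminal payoffs (K − S): max(-26.4, 0) = 0, max(-4.8, 0) = 0, max(11.4, 0) = 11.4, max(23.55, 0) = 23.55
Node uu (S = 72): V_uu = e^(−0.05)·[0.3668·0.0000 + 0.6332·0.0000] = 0.0000
Node ud (S = 54): V_ud = e^(−0.05)·[0.3668·0.0000 + 0.6332·11.4000] = 6.8661
Node dd (S = 40.5): V_dd = e^(−0.05)·[0.3668·11.4000 + 0.6332·23.5500] = 18.1618
Node u (S = 60): V_u = e^(−0.05)·[0.3668·0.0000 + 0.6332·6.8661] = 4.1353
Node d (S = 45): V_d = e^(−0.05)·[0.3668·6.8661 + 0.6332·18.1618] = 13.3345
Node 0 (S = 50): V_0 = e^(−0.05)·[0.3668·4.1353 + 0.6332·13.3345] = 9.4742

$9.47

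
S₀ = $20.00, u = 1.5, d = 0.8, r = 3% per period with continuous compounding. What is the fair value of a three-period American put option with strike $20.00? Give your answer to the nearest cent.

Risk-neutral probability p = (e^0.03 − 0.8)/(1.5 − 0.8) = 0.2305/0.7000 = 0.3292
Terminal stock prices: S_uuu = 67.5, S_uud = 36, S_udd = 19.2, S_ddd = 10.24
Terminal payoffs (K − S): max(-47.5, 0) = 0, max(-16, 0) = 0, max(0.8, 0) = 0.8, max(9.76, 0) = 9.76
Node uu (S = 45): continuation = e^(−0.03)·[0.3292·0.0000 + 0.6708·0.0000] = 0.0000; exercise value = 0.0000 ≤ continuation, so V_uu = 0.0000
Node ud (S = 24): continuation = e^(−0.03)·[0.3292·0.0000 + 0.6708·0.8000] = 0.5208; exercise value = 0.0000 ≤ continuation, so V_ud = 0.5208
Node dd (S = 12.8): continuation = e^(−0.03)·[0.3292·0.8000 + 0.6708·9.7600] = 6.6089; exercise value = 7.2000 > continuation, so V_dd = 7.2000 (exercise)
Node u (S = 30): continuation = e^(−0.03)·[0.3292·0.0000 + 0.6708·0.5208] = 0.3390; exercise value = 0.0000 ≤ continuation, so V_u = 0.3390
Node d (S = 16): continuation = e^(−0.03)·[0.3292·0.5208 + 0.6708·7.2000] = 4.8533; exercise value = 4.0000 ≤ continuation, so V_d = 4.8533
Node 0 (S = 20): continuation = e^(−0.03)·[0.3292·0.3390 + 0.6708·4.8533] = 3.2676; exercise value = 0.0000 ≤ continuation, so V_0 = 3.2676

$3.27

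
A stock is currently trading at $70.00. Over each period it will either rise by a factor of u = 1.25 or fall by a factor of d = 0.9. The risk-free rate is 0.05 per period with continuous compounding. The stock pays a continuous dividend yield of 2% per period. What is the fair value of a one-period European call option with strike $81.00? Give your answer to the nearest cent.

$2.30

Per-period risk-free factor R = e^0.05 = 1.0513; dividend-adjusted growth = e^(0.05−0.02) = 1.0305.
Risk-neutral probability p = (1.0305 − 0.9)/(1.25 − 0.9) = 0.1305/0.3500 = 0.3727
Terminal stock prices: S_u = 87.5, S_d = 63
Terminal payoffs (S − K): max(6.5, 0) = 6.5, max(-18, 0) = 0
Node 0 (S = 70): V_0 = e^(−0.05)·[0.3727·6.5000 + 0.6273·0.0000] = 2.3046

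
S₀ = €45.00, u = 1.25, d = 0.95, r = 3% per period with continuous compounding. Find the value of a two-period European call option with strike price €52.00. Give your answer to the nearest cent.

Risk-neutral probability p = (e^0.03 − 0.95)/(1.25 − 0.95) = 0.0805/0.3000 = 0.2682
Terminal stock prices: S_uu = 70.31, S_ud = 53.44, S_dd = 40.61
Terminal payoffs (S − K): max(18.31, 0) = 18.31, max(1.438, 0) = 1.438, max(-11.39, 0) = 0
Node u (S = 56.25): V_u = e^(−0.03)·[0.2682·18.3125 + 0.7318·1.4375] = 5.7868
Node d (S = 42.75): V_d = e^(−0.03)·[0.2682·1.4375 + 0.7318·0.0000] = 0.3741
Node 0 (S = 45): V_0 = e^(−0.03)·[0.2682·5.7868 + 0.7318·0.3741] = 1.7718

€1.77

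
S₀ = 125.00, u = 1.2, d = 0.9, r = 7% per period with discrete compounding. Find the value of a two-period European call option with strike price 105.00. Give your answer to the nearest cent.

33.90

Risk-neutral probability p = (1 + 0.07 − 0.9)/(1.2 − 0.9) = 0.1700/0.3000 = 0.5667
Terminal stock prices: S_uu = 180, S_ud = 135, S_dd = 101.2
Terminal payoffs (S − K): max(75, 0) = 75, max(30, 0) = 30, max(-3.75, 0) = 0
Node u (S = 150): V_u = 1/1.07·[0.5667·75.0000 + 0.4333·30.0000] = 51.8692
Node d (S = 112.5): V_d = 1/1.07·[0.5667·30.0000 + 0.4333·0.0000] = 15.8879
Node 0 (S = 125): V_0 = 1/1.07·[0.5667·51.8692 + 0.4333·15.8879] = 33.9040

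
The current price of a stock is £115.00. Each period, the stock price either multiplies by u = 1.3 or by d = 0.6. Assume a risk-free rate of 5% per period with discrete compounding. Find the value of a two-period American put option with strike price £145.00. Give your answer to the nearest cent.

Risk-neutral probability p = (1 + 0.05 − 0.6)/(1.3 − 0.6) = 0.4500/0.7000 = 0.6429
Terminal stock prices: S_uu = 194.4, S_ud = 89.7, S_dd = 41.4
Terminal payoffs (K − S): max(-49.35, 0) = 0, max(55.3, 0) = 55.3, max(103.6, 0) = 103.6
Node u (S = 149.5): continuation = 1/1.05·[0.6429·0.0000 + 0.3571·55.3000] = 18.8095; exercise value = 0.0000 ≤ continuation, so V_u = 18.8095
Node d (S = 69): continuation = 1/1.05·[0.6429·55.3000 + 0.3571·103.6000] = 69.0952; exercise value = 76.0000 > continuation, so V_d = 76.0000 (exercise)
Node 0 (S = 115): continuation = 1/1.05·[0.6429·18.8095 + 0.3571·76.0000] = 37.3664; exercise value = 30.0000 ≤ continuation, so V_0 = 37.3664

£37.37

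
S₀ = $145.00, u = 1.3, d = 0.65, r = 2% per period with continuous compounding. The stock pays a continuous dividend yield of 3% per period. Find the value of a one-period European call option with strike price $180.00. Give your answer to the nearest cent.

$4.36

Per-period risk-free factor R = e^0.02 = 1.0202; dividend-adjusted growth = e^(0.02−0.03) = 0.9900.
Risk-neutral probability p = (0.9900 − 0.65)/(1.3 − 0.65) = 0.3400/0.6500 = 0.5232
Terminal stock prices: S_u = 188.5, S_d = 94.25
Terminal payoffs (S − K): max(8.5, 0) = 8.5, max(-85.75, 0) = 0
Node 0 (S = 145): V_0 = e^(−0.02)·[0.5232·8.5000 + 0.4768·0.0000] = 4.3588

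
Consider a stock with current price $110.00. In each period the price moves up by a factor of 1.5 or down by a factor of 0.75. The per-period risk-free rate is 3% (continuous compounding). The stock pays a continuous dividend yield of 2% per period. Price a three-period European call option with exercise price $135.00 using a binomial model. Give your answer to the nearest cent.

$19.90

Per-period risk-free factor R = e^0.03 = 1.0305; dividend-adjusted growth = e^(0.03−0.02) = 1.0101.
Risk-neutral probability p = (1.0101 − 0.75)/(1.5 − 0.75) = 0.2601/0.7500 = 0.3467
Terminal stock prices: S_uuu = 371.2, S_uud = 185.6, S_udd = 92.81, S_ddd = 46.41
Terminal payoffs (S − K): max(236.2, 0) = 236.2, max(50.62, 0) = 50.62, max(-42.19, 0) = 0, max(-88.59, 0) = 0
Node uu (S = 247.5): V_uu = e^(−0.03)·[0.3467·236.2500 + 0.6533·50.6250] = 111.5890
Node ud (S = 123.8): V_ud = e^(−0.03)·[0.3467·50.6250 + 0.6533·0.0000] = 17.0346
Node dd (S = 61.88): V_dd = e^(−0.03)·[0.3467·0.0000 + 0.6533·0.0000] = 0.0000
Node u (S = 165): V_u = e^(−0.03)·[0.3467·111.5890 + 0.6533·17.0346] = 48.3474
Node d (S = 82.5): V_d = e^(−0.03)·[0.3467·17.0346 + 0.6533·0.0000] = 5.7319
Node 0 (S = 110): V_0 = e^(−0.03)·[0.3467·48.3474 + 0.6533·5.7319] = 19.9020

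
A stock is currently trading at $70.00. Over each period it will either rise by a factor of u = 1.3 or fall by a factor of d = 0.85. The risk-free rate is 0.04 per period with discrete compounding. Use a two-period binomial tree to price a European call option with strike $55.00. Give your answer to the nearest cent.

$20.52

Risk-neutral probability p = (1 + 0.04 − 0.85)/(1.3 − 0.85) = 0.1900/0.4500 = 0.4222
Terminal stock prices: S_uu = 118.3, S_ud = 77.35, S_dd = 50.57
Terminal payoffs (S − K): max(63.3, 0) = 63.3, max(22.35, 0) = 22.35, max(-4.425, 0) = 0
Node u (S = 91): V_u = 1/1.04·[0.4222·63.3000 + 0.5778·22.3500] = 38.1154
Node d (S = 59.5): V_d = 1/1.04·[0.4222·22.3500 + 0.5778·0.0000] = 9.0737
Node 0 (S = 70): V_0 = 1/1.04·[0.4222·38.1154 + 0.5778·9.0737] = 20.5151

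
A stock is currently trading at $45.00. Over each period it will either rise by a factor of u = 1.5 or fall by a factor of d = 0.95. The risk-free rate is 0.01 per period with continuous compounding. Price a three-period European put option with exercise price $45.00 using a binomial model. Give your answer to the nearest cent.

Risk-neutral probability p = (e^0.01 − 0.95)/(1.5 − 0.95) = 0.0601/0.5500 = 0.1092
Terminal stock prices: S_uuu = 151.9, S_uud = 96.19, S_udd = 60.92, S_ddd = 38.58
Terminal payoffs (K − S): max(-106.9, 0) = 0, max(-51.19, 0) = 0, max(-15.92, 0) = 0, max(6.418, 0) = 6.418
Node uu (S = 101.2): V_uu = e^(−0.01)·[0.1092·0.0000 + 0.8908·0.0000] = 0.0000
Node ud (S = 64.12): V_ud = e^(−0.01)·[0.1092·0.0000 + 0.8908·0.0000] = 0.0000
Node dd (S = 40.61): V_dd = e^(−0.01)·[0.1092·0.0000 + 0.8908·6.4181] = 5.6605
Node u (S = 67.5): V_u = e^(−0.01)·[0.1092·0.0000 + 0.8908·0.0000] = 0.0000
Node d (S = 42.75): V_d = e^(−0.01)·[0.1092·0.0000 + 0.8908·5.6605] = 4.9923
Node 0 (S = 45): V_0 = e^(−0.01)·[0.1092·0.0000 + 0.8908·4.9923] = 4.4030

$4.40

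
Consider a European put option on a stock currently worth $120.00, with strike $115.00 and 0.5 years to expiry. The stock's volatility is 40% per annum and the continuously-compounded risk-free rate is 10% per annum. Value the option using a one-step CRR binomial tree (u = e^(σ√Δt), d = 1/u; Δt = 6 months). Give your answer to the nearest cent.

$11.23

CRR parameters: u = e^(σ√Δt) = e^(0.4·√0.5) = 1.3269, d = 1/u = 0.7536
Per-period rate: rΔt = 0.1·0.5 = 0.05, so R = e^0.05 = 1.0513
Risk-neutral probability p = (e^0.05 − 0.7536)/(1.3269 − 0.7536) = 0.2976/0.5733 = 0.5192
Terminal stock prices: S_u = 159.2, S_d = 90.44
Terminal payoffs (K − S): max(-44.23, 0) = 0, max(24.56, 0) = 24.56
Node 0 (S = 120): V_0 = e^(−0.05)·[0.5192·0.0000 + 0.4808·24.5634] = 11.2342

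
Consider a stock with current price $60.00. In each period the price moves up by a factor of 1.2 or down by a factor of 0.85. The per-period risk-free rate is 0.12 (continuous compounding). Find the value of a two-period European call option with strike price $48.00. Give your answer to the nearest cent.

Risk-neutral probability p = (e^0.12 − 0.85)/(1.2 − 0.85) = 0.2775/0.3500 = 0.7928
Terminal stock prices: S_uu = 86.4, S_ud = 61.2, S_dd = 43.35
Terminal payoffs (S − K): max(38.4, 0) = 38.4, max(13.2, 0) = 13.2, max(-4.65, 0) = 0
Node u (S = 72): V_u = e^(−0.12)·[0.7928·38.4000 + 0.2072·13.2000] = 29.4278
Node d (S = 51): V_d = e^(−0.12)·[0.7928·13.2000 + 0.2072·0.0000] = 9.2822
Node 0 (S = 60): V_0 = e^(−0.12)·[0.7928·29.4278 + 0.2072·9.2822] = 22.3988

$22.40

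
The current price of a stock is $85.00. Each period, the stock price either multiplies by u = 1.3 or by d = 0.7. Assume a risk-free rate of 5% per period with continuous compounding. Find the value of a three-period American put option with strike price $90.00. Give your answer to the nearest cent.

Risk-neutral probability p = (e^0.05 − 0.7)/(1.3 − 0.7) = 0.3513/0.6000 = 0.5855
Terminal stock prices: S_uuu = 186.7, S_uud = 100.6, S_udd = 54.14, S_ddd = 29.15
Terminal payoffs (K − S): max(-96.75, 0) = 0, max(-10.55, 0) = 0, max(35.86, 0) = 35.86, max(60.85, 0) = 60.85
Node uu (S = 143.7): continuation = e^(−0.05)·[0.5855·0.0000 + 0.4145·0.0000] = 0.0000; exercise value = 0.0000 ≤ continuation, so V_uu = 0.0000
Node ud (S = 77.35): continuation = e^(−0.05)·[0.5855·0.0000 + 0.4145·35.8550] = 14.1387; exercise value = 12.6500 ≤ continuation, so V_ud = 14.1387
Node dd (S = 41.65): continuation = e^(−0.05)·[0.5855·35.8550 + 0.4145·60.8450] = 43.9606; exercise value = 48.3500 > continuation, so V_dd = 48.3500 (exercise)
Node u (S = 110.5): continuation = e^(−0.05)·[0.5855·0.0000 + 0.4145·14.1387] = 5.5753; exercise value = 0.0000 ≤ continuation, so V_u = 5.5753
Node d (S = 59.5): continuation = e^(−0.05)·[0.5855·14.1387 + 0.4145·48.3500] = 26.9397; exercise value = 30.5000 > continuation, so V_d = 30.5000 (exercise)
Node 0 (S = 85): continuation = e^(−0.05)·[0.5855·5.5753 + 0.4145·30.5000] = 15.1320; exercise value = 5.0000 ≤ continuation, so V_0 = 15.1320

$15.13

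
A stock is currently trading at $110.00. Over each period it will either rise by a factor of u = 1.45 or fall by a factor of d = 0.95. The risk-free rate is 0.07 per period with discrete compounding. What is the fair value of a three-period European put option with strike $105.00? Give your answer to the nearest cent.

$3.83

Risk-neutral probability p = (1 + 0.07 − 0.95)/(1.45 − 0.95) = 0.1200/0.5000 = 0.2400
Terminal stock prices: S_uuu = 335.3, S_uud = 219.7, S_udd = 143.9, S_ddd = 94.31
Terminal payoffs (K − S): max(-230.3, 0) = 0, max(-114.7, 0) = 0, max(-38.95, 0) = 0, max(10.69, 0) = 10.69
Node uu (S = 231.3): V_uu = 1/1.07·[0.2400·0.0000 + 0.7600·0.0000] = 0.0000
Node ud (S = 151.5): V_ud = 1/1.07·[0.2400·0.0000 + 0.7600·0.0000] = 0.0000
Node dd (S = 99.27): V_dd = 1/1.07·[0.2400·0.0000 + 0.7600·10.6888] = 7.5920
Node u (S = 159.5): V_u = 1/1.07·[0.2400·0.0000 + 0.7600·0.0000] = 0.0000
Node d (S = 104.5): V_d = 1/1.07·[0.2400·0.0000 + 0.7600·7.5920] = 5.3925
Node 0 (S = 110): V_0 = 1/1.07·[0.2400·0.0000 + 0.7600·5.3925] = 3.8302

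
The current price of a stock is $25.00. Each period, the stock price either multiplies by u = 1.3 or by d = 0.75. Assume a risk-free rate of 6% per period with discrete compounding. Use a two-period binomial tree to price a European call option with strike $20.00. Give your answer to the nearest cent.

Risk-neutral probability p = (1 + 0.06 − 0.75)/(1.3 − 0.75) = 0.3100/0.5500 = 0.5636
Terminal stock prices: S_uu = 42.25, S_ud = 24.38, S_dd = 14.06
Terminal payoffs (S − K): max(22.25, 0) = 22.25, max(4.375, 0) = 4.375, max(-5.938, 0) = 0
Node u (S = 32.5): V_u = 1/1.06·[0.5636·22.2500 + 0.4364·4.3750] = 13.6321
Node d (S = 18.75): V_d = 1/1.06·[0.5636·4.3750 + 0.4364·0.0000] = 2.3263
Node 0 (S = 25): V_0 = 1/1.06·[0.5636·13.6321 + 0.4364·2.3263] = 8.2063

$8.21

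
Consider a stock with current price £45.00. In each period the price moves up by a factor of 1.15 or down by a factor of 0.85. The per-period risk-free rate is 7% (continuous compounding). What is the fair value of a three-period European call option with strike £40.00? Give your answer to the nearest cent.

Risk-neutral probability p = (e^0.07 − 0.85)/(1.15 − 0.85) = 0.2225/0.3000 = 0.7417
Terminal stock prices: S_uuu = 68.44, S_uud = 50.59, S_udd = 37.39, S_ddd = 27.64
Terminal payoffs (S − K): max(28.44, 0) = 28.44, max(10.59, 0) = 10.59, max(-2.611, 0) = 0, max(-12.36, 0) = 0
Node uu (S = 59.51): V_uu = e^(−0.07)·[0.7417·28.4394 + 0.2583·10.5856] = 22.2167
Node ud (S = 43.99): V_ud = e^(−0.07)·[0.7417·10.5856 + 0.2583·0.0000] = 7.3205
Node dd (S = 32.51): V_dd = e^(−0.07)·[0.7417·0.0000 + 0.2583·0.0000] = 0.0000
Node u (S = 51.75): V_u = e^(−0.07)·[0.7417·22.2167 + 0.2583·7.3205] = 17.1271
Node d (S = 38.25): V_d = e^(−0.07)·[0.7417·7.3205 + 0.2583·0.0000] = 5.0625
Node 0 (S = 45): V_0 = e^(−0.07)·[0.7417·17.1271 + 0.2583·5.0625] = 13.0635

£13.06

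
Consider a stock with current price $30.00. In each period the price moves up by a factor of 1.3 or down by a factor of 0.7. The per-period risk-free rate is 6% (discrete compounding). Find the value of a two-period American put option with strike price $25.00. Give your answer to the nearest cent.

$1.51

Risk-neutral probability p = (1 + 0.06 − 0.7)/(1.3 − 0.7) = 0.3600/0.6000 = 0.6000
Terminal stock prices: S_uu = 50.7, S_ud = 27.3, S_dd = 14.7
Terminal payoffs (K − S): max(-25.7, 0) = 0, max(-2.3, 0) = 0, max(10.3, 0) = 10.3
Node u (S = 39): continuation = 1/1.06·[0.6000·0.0000 + 0.4000·0.0000] = 0.0000; exercise value = 0.0000 ≤ continuation, so V_u = 0.0000
Node d (S = 21): continuation = 1/1.06·[0.6000·0.0000 + 0.4000·10.3000] = 3.8868; exercise value = 4.0000 > continuation, so V_d = 4.0000 (exercise)
Node 0 (S = 30): continuation = 1/1.06·[0.6000·0.0000 + 0.4000·4.0000] = 1.5094; exercise value = 0.0000 ≤ continuation, so V_0 = 1.5094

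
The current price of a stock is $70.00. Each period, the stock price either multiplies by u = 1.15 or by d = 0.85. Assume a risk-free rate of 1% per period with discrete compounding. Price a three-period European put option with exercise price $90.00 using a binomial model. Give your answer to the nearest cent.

$19.78

Risk-neutral probability p = (1 + 0.01 − 0.85)/(1.15 − 0.85) = 0.1600/0.3000 = 0.5333
Terminal stock prices: S_uuu = 106.5, S_uud = 78.69, S_udd = 58.16, S_ddd = 42.99
Terminal payoffs (K − S): max(-16.46, 0) = 0, max(11.31, 0) = 11.31, max(31.84, 0) = 31.84, max(47.01, 0) = 47.01
Node uu (S = 92.57): V_uu = 1/1.01·[0.5333·0.0000 + 0.4667·11.3113] = 5.2263
Node ud (S = 68.42): V_ud = 1/1.01·[0.5333·11.3113 + 0.4667·31.8388] = 20.6839
Node dd (S = 50.57): V_dd = 1/1.01·[0.5333·31.8388 + 0.4667·47.0113] = 38.5339
Node u (S = 80.5): V_u = 1/1.01·[0.5333·5.2263 + 0.4667·20.6839] = 12.3167
Node d (S = 59.5): V_d = 1/1.01·[0.5333·20.6839 + 0.4667·38.5339] = 28.7266
Node 0 (S = 70): V_0 = 1/1.01·[0.5333·12.3167 + 0.4667·28.7266] = 19.7769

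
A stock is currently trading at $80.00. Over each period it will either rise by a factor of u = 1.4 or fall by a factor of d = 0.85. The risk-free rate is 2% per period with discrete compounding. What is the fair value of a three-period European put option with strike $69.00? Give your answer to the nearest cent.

Risk-neutral probability p = (1 + 0.02 − 0.85)/(1.4 − 0.85) = 0.1700/0.5500 = 0.3091
Terminal stock prices: S_uuu = 219.5, S_uud = 133.3, S_udd = 80.92, S_ddd = 49.13
Terminal payoffs (K − S): max(-150.5, 0) = 0, max(-64.28, 0) = 0, max(-11.92, 0) = 0, max(19.87, 0) = 19.87
Node uu (S = 156.8): V_uu = 1/1.02·[0.3091·0.0000 + 0.6909·0.0000] = 0.0000
Node ud (S = 95.2): V_ud = 1/1.02·[0.3091·0.0000 + 0.6909·0.0000] = 0.0000
Node dd (S = 57.8): V_dd = 1/1.02·[0.3091·0.0000 + 0.6909·19.8700] = 13.4592
Node u (S = 112): V_u = 1/1.02·[0.3091·0.0000 + 0.6909·0.0000] = 0.0000
Node d (S = 68): V_d = 1/1.02·[0.3091·0.0000 + 0.6909·13.4592] = 9.1167
Node 0 (S = 80): V_0 = 1/1.02·[0.3091·0.0000 + 0.6909·9.1167] = 6.1753

$6.18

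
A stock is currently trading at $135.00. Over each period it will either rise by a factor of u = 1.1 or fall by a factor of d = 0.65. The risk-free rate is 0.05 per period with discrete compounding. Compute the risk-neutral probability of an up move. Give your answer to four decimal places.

p = 0.8889

Risk-neutral probability p = (1 + 0.05 − 0.65)/(1.1 − 0.65) = 0.4000/0.4500 = 0.8889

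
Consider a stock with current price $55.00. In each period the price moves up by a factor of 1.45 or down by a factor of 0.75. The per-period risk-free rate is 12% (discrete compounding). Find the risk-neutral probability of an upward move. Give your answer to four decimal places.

Risk-neutral probability p = (1 + 0.12 − 0.75)/(1.45 − 0.75) = 0.3700/0.7000 = 0.5286

p = 0.5286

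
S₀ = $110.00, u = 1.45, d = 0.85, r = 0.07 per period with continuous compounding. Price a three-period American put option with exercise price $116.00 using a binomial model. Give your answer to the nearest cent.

$13.29

Risk-neutral probability p = (e^0.07 − 0.85)/(1.45 − 0.85) = 0.2225/0.6000 = 0.3708
Terminal stock prices: S_uuu = 335.3, S_uud = 196.6, S_udd = 115.2, S_ddd = 67.55
Terminal payoffs (K − S): max(-219.3, 0) = 0, max(-80.58, 0) = 0, max(0.7613, 0) = 0.7613, max(48.45, 0) = 48.45
Node uu (S = 231.3): continuation = e^(−0.07)·[0.3708·0.0000 + 0.6292·0.0000] = 0.0000; exercise value = 0.0000 ≤ continuation, so V_uu = 0.0000
Node ud (S = 135.6): continuation = e^(−0.07)·[0.3708·0.0000 + 0.6292·0.7613] = 0.4466; exercise value = 0.0000 ≤ continuation, so V_ud = 0.4466
Node dd (S = 79.47): continuation = e^(−0.07)·[0.3708·0.7613 + 0.6292·48.4463] = 28.6827; exercise value = 36.5250 > continuation, so V_dd = 36.5250 (exercise)
Node u (S = 159.5): continuation = e^(−0.07)·[0.3708·0.0000 + 0.6292·0.4466] = 0.2620; exercise value = 0.0000 ≤ continuation, so V_u = 0.2620
Node d (S = 93.5): continuation = e^(−0.07)·[0.3708·0.4466 + 0.6292·36.5250] = 21.5806; exercise value = 22.5000 > continuation, so V_d = 22.5000 (exercise)
Node 0 (S = 110): continuation = e^(−0.07)·[0.3708·0.2620 + 0.6292·22.5000] = 13.2895; exercise value = 6.0000 ≤ continuation, so V_0 = 13.2895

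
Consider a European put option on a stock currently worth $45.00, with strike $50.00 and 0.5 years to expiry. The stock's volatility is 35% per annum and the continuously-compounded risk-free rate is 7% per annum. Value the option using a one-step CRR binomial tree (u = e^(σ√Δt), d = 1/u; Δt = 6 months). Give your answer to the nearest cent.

$7.04

CRR parameters: u = e^(σ√Δt) = e^(0.35·√0.5) = 1.2808, d = 1/u = 0.7808
Per-period rate: rΔt = 0.07·0.5 = 0.035, so R = e^0.035 = 1.0356
Risk-neutral probability p = (e^0.035 − 0.7808)/(1.2808 − 0.7808) = 0.2549/0.5000 = 0.5097
Terminal stock prices: S_u = 57.64, S_d = 35.13
Terminal payoffs (K − S): max(-7.636, 0) = 0, max(14.87, 0) = 14.87
Node 0 (S = 45): V_0 = e^(−0.035)·[0.5097·0.0000 + 0.4903·14.8658] = 7.0384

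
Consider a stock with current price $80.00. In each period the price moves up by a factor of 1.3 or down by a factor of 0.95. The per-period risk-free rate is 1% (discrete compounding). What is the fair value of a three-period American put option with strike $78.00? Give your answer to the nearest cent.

$5.20

Risk-neutral probability p = (1 + 0.01 − 0.95)/(1.3 − 0.95) = 0.0600/0.3500 = 0.1714
Terminal stock prices: S_uuu = 175.8, S_uud = 128.4, S_udd = 93.86, S_ddd = 68.59
Terminal payoffs (K − S): max(-97.76, 0) = 0, max(-50.44, 0) = 0, max(-15.86, 0) = 0, max(9.41, 0) = 9.41
Node uu (S = 135.2): continuation = 1/1.01·[0.1714·0.0000 + 0.8286·0.0000] = 0.0000; exercise value = 0.0000 ≤ continuation, so V_uu = 0.0000
Node ud (S = 98.8): continuation = 1/1.01·[0.1714·0.0000 + 0.8286·0.0000] = 0.0000; exercise value = 0.0000 ≤ continuation, so V_ud = 0.0000
Node dd (S = 72.2): continuation = 1/1.01·[0.1714·0.0000 + 0.8286·9.4100] = 7.7197; exercise value = 5.8000 ≤ continuation, so V_dd = 7.7197
Node u (S = 104): continuation = 1/1.01·[0.1714·0.0000 + 0.8286·0.0000] = 0.0000; exercise value = 0.0000 ≤ continuation, so V_u = 0.0000
Node d (S = 76): continuation = 1/1.01·[0.1714·0.0000 + 0.8286·7.7197] = 6.3330; exercise value = 2.0000 ≤ continuation, so V_d = 6.3330
Node 0 (S = 80): continuation = 1/1.01·[0.1714·0.0000 + 0.8286·6.3330] = 5.1954; exercise value = 0.0000 ≤ continuation, so V_0 = 5.1954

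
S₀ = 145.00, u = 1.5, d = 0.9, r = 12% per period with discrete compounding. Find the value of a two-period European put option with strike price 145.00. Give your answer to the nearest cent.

Risk-neutral probability p = (1 + 0.12 − 0.9)/(1.5 − 0.9) = 0.2200/0.6000 = 0.3667
Terminal stock prices: S_uu = 326.2, S_ud = 195.8, S_dd = 117.5
Terminal payoffs (K − S): max(-181.2, 0) = 0, max(-50.75, 0) = 0, max(27.55, 0) = 27.55
Node u (S = 217.5): V_u = 1/1.12·[0.3667·0.0000 + 0.6333·0.0000] = 0.0000
Node d (S = 130.5): V_d = 1/1.12·[0.3667·0.0000 + 0.6333·27.5500] = 15.5789
Node 0 (S = 145): V_0 = 1/1.12·[0.3667·0.0000 + 0.6333·15.5789] = 8.8095

8.81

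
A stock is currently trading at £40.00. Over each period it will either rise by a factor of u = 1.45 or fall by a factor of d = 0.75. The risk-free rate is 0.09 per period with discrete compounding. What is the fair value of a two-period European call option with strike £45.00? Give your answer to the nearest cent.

£7.76

Risk-neutral probability p = (1 + 0.09 − 0.75)/(1.45 − 0.75) = 0.3400/0.7000 = 0.4857
Terminal stock prices: S_uu = 84.1, S_ud = 43.5, S_dd = 22.5
Terminal payoffs (S − K): max(39.1, 0) = 39.1, max(-1.5, 0) = 0, max(-22.5, 0) = 0
Node u (S = 58): V_u = 1/1.09·[0.4857·39.1000 + 0.5143·0.0000] = 17.4233
Node d (S = 30): V_d = 1/1.09·[0.4857·0.0000 + 0.5143·0.0000] = 0.0000
Node 0 (S = 40): V_0 = 1/1.09·[0.4857·17.4233 + 0.5143·0.0000] = 7.7640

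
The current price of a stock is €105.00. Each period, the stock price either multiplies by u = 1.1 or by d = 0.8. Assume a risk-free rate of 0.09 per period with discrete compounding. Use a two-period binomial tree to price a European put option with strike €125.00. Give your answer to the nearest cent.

Risk-neutral probability p = (1 + 0.09 − 0.8)/(1.1 − 0.8) = 0.2900/0.3000 = 0.9667
Terminal stock prices: S_uu = 127.1, S_ud = 92.4, S_dd = 67.2
Terminal payoffs (K − S): max(-2.05, 0) = 0, max(32.6, 0) = 32.6, max(57.8, 0) = 57.8
Node u (S = 115.5): V_u = 1/1.09·[0.9667·0.0000 + 0.0333·32.6000] = 0.9969
Node d (S = 84): V_d = 1/1.09·[0.9667·32.6000 + 0.0333·57.8000] = 30.6789
Node 0 (S = 105): V_0 = 1/1.09·[0.9667·0.9969 + 0.0333·30.6789] = 1.8223

€1.82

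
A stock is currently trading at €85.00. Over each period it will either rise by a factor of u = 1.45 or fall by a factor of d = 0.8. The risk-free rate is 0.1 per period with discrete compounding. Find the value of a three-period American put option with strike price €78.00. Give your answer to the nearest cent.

Risk-neutral probability p = (1 + 0.1 − 0.8)/(1.45 − 0.8) = 0.3000/0.6500 = 0.4615
Terminal stock prices: S_uuu = 259.1, S_uud = 143, S_udd = 78.88, S_ddd = 43.52
Terminal payoffs (K − S): max(-181.1, 0) = 0, max(-64.97, 0) = 0, max(-0.88, 0) = 0, max(34.48, 0) = 34.48
Node uu (S = 178.7): continuation = 1/1.1·[0.4615·0.0000 + 0.5385·0.0000] = 0.0000; exercise value = 0.0000 ≤ continuation, so V_uu = 0.0000
Node ud (S = 98.6): continuation = 1/1.1·[0.4615·0.0000 + 0.5385·0.0000] = 0.0000; exercise value = 0.0000 ≤ continuation, so V_ud = 0.0000
Node dd (S = 54.4): continuation = 1/1.1·[0.4615·0.0000 + 0.5385·34.4800] = 16.8783; exercise value = 23.6000 > continuation, so V_dd = 23.6000 (exercise)
Node u (S = 123.2): continuation = 1/1.1·[0.4615·0.0000 + 0.5385·0.0000] = 0.0000; exercise value = 0.0000 ≤ continuation, so V_u = 0.0000
Node d (S = 68): continuation = 1/1.1·[0.4615·0.0000 + 0.5385·23.6000] = 11.5524; exercise value = 10.0000 ≤ continuation, so V_d = 11.5524
Node 0 (S = 85): continuation = 1/1.1·[0.4615·0.0000 + 0.5385·11.5524] = 5.6550; exercise value = 0.0000 ≤ continuation, so V_0 = 5.6550

€5.66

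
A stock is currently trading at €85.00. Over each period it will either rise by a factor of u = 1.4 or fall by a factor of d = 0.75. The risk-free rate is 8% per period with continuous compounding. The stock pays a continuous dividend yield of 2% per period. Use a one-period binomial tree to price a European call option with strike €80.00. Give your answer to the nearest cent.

Per-period risk-free factor R = e^0.08 = 1.0833; dividend-adjusted growth = e^(0.08−0.02) = 1.0618.
Risk-neutral probability p = (1.0618 − 0.75)/(1.4 − 0.75) = 0.3118/0.6500 = 0.4797
Terminal stock prices: S_u = 119, S_d = 63.75
Terminal payoffs (S − K): max(39, 0) = 39, max(-16.25, 0) = 0
Node 0 (S = 85): V_0 = e^(−0.08)·[0.4797·39.0000 + 0.5203·0.0000] = 17.2717

€17.27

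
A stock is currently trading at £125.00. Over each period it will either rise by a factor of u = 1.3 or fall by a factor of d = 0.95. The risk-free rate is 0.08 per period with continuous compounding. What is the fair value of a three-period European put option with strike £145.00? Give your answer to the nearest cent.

£7.06

Risk-neutral probability p = (e^0.08 − 0.95)/(1.3 − 0.95) = 0.1333/0.3500 = 0.3808
Terminal stock prices: S_uuu = 274.6, S_uud = 200.7, S_udd = 146.7, S_ddd = 107.2
Terminal payoffs (K − S): max(-129.6, 0) = 0, max(-55.69, 0) = 0, max(-1.656, 0) = 0, max(37.83, 0) = 37.83
Node uu (S = 211.3): V_uu = e^(−0.08)·[0.3808·0.0000 + 0.6192·0.0000] = 0.0000
Node ud (S = 154.4): V_ud = e^(−0.08)·[0.3808·0.0000 + 0.6192·0.0000] = 0.0000
Node dd (S = 112.8): V_dd = e^(−0.08)·[0.3808·0.0000 + 0.6192·37.8281] = 21.6216
Node u (S = 162.5): V_u = e^(−0.08)·[0.3808·0.0000 + 0.6192·0.0000] = 0.0000
Node d (S = 118.8): V_d = e^(−0.08)·[0.3808·0.0000 + 0.6192·21.6216] = 12.3584
Node 0 (S = 125): V_0 = e^(−0.08)·[0.3808·0.0000 + 0.6192·12.3584] = 7.0637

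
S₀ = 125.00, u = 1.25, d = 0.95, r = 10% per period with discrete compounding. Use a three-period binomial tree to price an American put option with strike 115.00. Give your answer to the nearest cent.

Risk-neutral probability p = (1 + 0.1 − 0.95)/(1.25 − 0.95) = 0.1500/0.3000 = 0.5000
Terminal stock prices: S_uuu = 244.1, S_uud = 185.5, S_udd = 141, S_ddd = 107.2
Terminal payoffs (K − S): max(-129.1, 0) = 0, max(-70.55, 0) = 0, max(-26.02, 0) = 0, max(7.828, 0) = 7.828
Node uu (S = 195.3): continuation = 1/1.1·[0.5000·0.0000 + 0.5000·0.0000] = 0.0000; exercise value = 0.0000 ≤ continuation, so V_uu = 0.0000
Node ud (S = 148.4): continuation = 1/1.1·[0.5000·0.0000 + 0.5000·0.0000] = 0.0000; exercise value = 0.0000 ≤ continuation, so V_ud = 0.0000
Node dd (S = 112.8): continuation = 1/1.1·[0.5000·0.0000 + 0.5000·7.8281] = 3.5582; exercise value = 2.1875 ≤ continuation, so V_dd = 3.5582
Node u (S = 156.2): continuation = 1/1.1·[0.5000·0.0000 + 0.5000·0.0000] = 0.0000; exercise value = 0.0000 ≤ continuation, so V_u = 0.0000
Node d (S = 118.8): continuation = 1/1.1·[0.5000·0.0000 + 0.5000·3.5582] = 1.6174; exercise value = 0.0000 ≤ continuation, so V_d = 1.6174
Node 0 (S = 125): continuation = 1/1.1·[0.5000·0.0000 + 0.5000·1.6174] = 0.7352; exercise value = 0.0000 ≤ continuation, so V_0 = 0.7352

0.74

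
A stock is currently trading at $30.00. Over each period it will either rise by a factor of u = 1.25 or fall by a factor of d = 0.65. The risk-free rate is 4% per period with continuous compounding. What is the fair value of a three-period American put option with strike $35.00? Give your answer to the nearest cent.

$8.01

Risk-neutral probability p = (e^0.04 − 0.65)/(1.25 − 0.65) = 0.3908/0.6000 = 0.6514
Terminal stock prices: S_uuu = 58.59, S_uud = 30.47, S_udd = 15.84, S_ddd = 8.239
Terminal payoffs (K − S): max(-23.59, 0) = 0, max(4.531, 0) = 4.531, max(19.16, 0) = 19.16, max(26.76, 0) = 26.76
Node uu (S = 46.88): continuation = e^(−0.04)·[0.6514·0.0000 + 0.3486·4.5312] = 1.5179; exercise value = 0.0000 ≤ continuation, so V_uu = 1.5179
Node ud (S = 24.38): continuation = e^(−0.04)·[0.6514·4.5312 + 0.3486·19.1562] = 9.2526; exercise value = 10.6250 > continuation, so V_ud = 10.6250 (exercise)
Node dd (S = 12.68): continuation = e^(−0.04)·[0.6514·19.1562 + 0.3486·26.7613] = 20.9526; exercise value = 22.3250 > continuation, so V_dd = 22.3250 (exercise)
Node u (S = 37.5): continuation = e^(−0.04)·[0.6514·1.5179 + 0.3486·10.6250] = 4.5090; exercise value = 0.0000 ≤ continuation, so V_u = 4.5090
Node d (S = 19.5): continuation = e^(−0.04)·[0.6514·10.6250 + 0.3486·22.3250] = 14.1276; exercise value = 15.5000 > continuation, so V_d = 15.5000 (exercise)
Node 0 (S = 30): continuation = e^(−0.04)·[0.6514·4.5090 + 0.3486·15.5000] = 8.0140; exercise value = 5.0000 ≤ continuation, so V_0 = 8.0140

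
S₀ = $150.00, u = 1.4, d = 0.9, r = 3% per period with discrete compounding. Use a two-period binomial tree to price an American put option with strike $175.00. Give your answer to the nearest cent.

$28.74

Risk-neutral probability p = (1 + 0.03 − 0.9)/(1.4 − 0.9) = 0.1300/0.5000 = 0.2600
Terminal stock prices: S_uu = 294, S_ud = 189, S_dd = 121.5
Terminal payoffs (K − S): max(-119, 0) = 0, max(-14, 0) = 0, max(53.5, 0) = 53.5
Node u (S = 210): continuation = 1/1.03·[0.2600·0.0000 + 0.7400·0.0000] = 0.0000; exercise value = 0.0000 ≤ continuation, so V_u = 0.0000
Node d (S = 135): continuation = 1/1.03·[0.2600·0.0000 + 0.7400·53.5000] = 38.4369; exercise value = 40.0000 > continuation, so V_d = 40.0000 (exercise)
Node 0 (S = 150): continuation = 1/1.03·[0.2600·0.0000 + 0.7400·40.0000] = 28.7379; exercise value = 25.0000 ≤ continuation, so V_0 = 28.7379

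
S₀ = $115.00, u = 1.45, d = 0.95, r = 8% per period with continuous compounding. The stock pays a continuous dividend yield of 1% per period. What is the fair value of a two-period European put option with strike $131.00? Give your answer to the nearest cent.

Per-period risk-free factor R = e^0.08 = 1.0833; dividend-adjusted growth = e^(0.08−0.01) = 1.0725.
Risk-neutral probability p = (1.0725 − 0.95)/(1.45 − 0.95) = 0.1225/0.5000 = 0.2450
Terminal stock prices: S_uu = 241.8, S_ud = 158.4, S_dd = 103.8
Terminal payoffs (K − S): max(-110.8, 0) = 0, max(-27.41, 0) = 0, max(27.21, 0) = 27.21
Node u (S = 166.8): V_u = e^(−0.08)·[0.2450·0.0000 + 0.7550·0.0000] = 0.0000
Node d (S = 109.2): V_d = e^(−0.08)·[0.2450·0.0000 + 0.7550·27.2125] = 18.9654
Node 0 (S = 115): V_0 = e^(−0.08)·[0.2450·0.0000 + 0.7550·18.9654] = 13.2177

$13.22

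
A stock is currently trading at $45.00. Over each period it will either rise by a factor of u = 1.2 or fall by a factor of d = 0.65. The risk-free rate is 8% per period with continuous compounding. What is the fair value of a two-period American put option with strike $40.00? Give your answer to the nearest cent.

$2.80

Risk-neutral probability p = (e^0.08 − 0.65)/(1.2 − 0.65) = 0.4333/0.5500 = 0.7878
Terminal stock prices: S_uu = 64.8, S_ud = 35.1, S_dd = 19.01
Terminal payoffs (K − S): max(-24.8, 0) = 0, max(4.9, 0) = 4.9, max(20.99, 0) = 20.99
Node u (S = 54): continuation = e^(−0.08)·[0.7878·0.0000 + 0.2122·4.9000] = 0.9599; exercise value = 0.0000 ≤ continuation, so V_u = 0.9599
Node d (S = 29.25): continuation = e^(−0.08)·[0.7878·4.9000 + 0.2122·20.9875] = 7.6747; exercise value = 10.7500 > continuation, so V_d = 10.7500 (exercise)
Node 0 (S = 45): continuation = e^(−0.08)·[0.7878·0.9599 + 0.2122·10.7500] = 2.8039; exercise value = 0.0000 ≤ continuation, so V_0 = 2.8039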